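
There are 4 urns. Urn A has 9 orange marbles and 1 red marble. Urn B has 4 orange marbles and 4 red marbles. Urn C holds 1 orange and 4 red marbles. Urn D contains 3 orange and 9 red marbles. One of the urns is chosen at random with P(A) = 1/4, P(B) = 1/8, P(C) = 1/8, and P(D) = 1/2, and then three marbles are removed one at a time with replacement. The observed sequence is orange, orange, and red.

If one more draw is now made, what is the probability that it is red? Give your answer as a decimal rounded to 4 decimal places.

0.4836

The likelihood of the observed sequence under each hypothesis: P(data | urn A) = (9/10)(9/10)(1/10) = 0.081; P(data | urn B) = (4/8)(4/8)(4/8) = 0.125; P(data | urn C) = (1/5)(1/5)(4/5) = 0.032; P(data | urn D) = (3/12)(3/12)(9/12) = 0.046875.
Multiplying each by its prior: 1/4 · 0.081 = 0.02025, 1/8 · 0.125 = 0.015625, 1/8 · 0.032 = 0.004, 1/2 · 0.046875 = 0.023438; these sum to 0.063312.
Dividing through by the total gives posterior P(urn A | data) = 0.31984, P(urn B | data) = 0.24679, P(urn C | data) = 0.063179, P(urn D | data) = 0.37019.
The predictive probability is P(red next | data) = (1/10)(0.31984) + (1/2)(0.24679) + (4/5)(0.063179) + (3/4)(0.37019) = 0.48356.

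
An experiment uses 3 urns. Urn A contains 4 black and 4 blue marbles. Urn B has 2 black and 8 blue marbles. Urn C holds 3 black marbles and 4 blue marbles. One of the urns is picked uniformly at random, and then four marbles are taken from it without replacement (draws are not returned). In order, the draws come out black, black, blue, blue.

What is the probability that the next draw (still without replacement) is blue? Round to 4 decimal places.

The likelihood of the observed sequence under each hypothesis: P(data | urn A) = (4/8)(3/7)(4/6)(3/5) = 3/35; P(data | urn B) = (2/10)(1/9)(8/8)(7/7) = 1/45; P(data | urn C) = (3/7)(2/6)(4/5)(3/4) = 3/35.
The prior-weighted likelihoods are 1/3 · 3/35 = 1/35, 1/3 · 1/45 = 1/135, 1/3 · 3/35 = 1/35; with total 61/945.
Dividing through by the total gives posterior P(urn A | data) = 27/61, P(urn B | data) = 7/61, P(urn C | data) = 27/61.
The predictive probability is P(blue next | data) = (1/2)(27/61) + (1)(7/61) + (2/3)(27/61) = 77/122.

0.6311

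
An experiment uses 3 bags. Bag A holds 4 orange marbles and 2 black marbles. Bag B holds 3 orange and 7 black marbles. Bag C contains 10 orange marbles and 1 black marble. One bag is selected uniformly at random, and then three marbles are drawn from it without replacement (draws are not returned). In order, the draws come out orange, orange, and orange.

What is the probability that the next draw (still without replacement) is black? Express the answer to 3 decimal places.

Under each hypothesis, the probability of the observed sequence is: P(data | bag A) = (4/6)(3/5)(2/4) = 1/5; P(data | bag B) = (3/10)(2/9)(1/8) = 1/120; P(data | bag C) = (10/11)(9/10)(8/9) = 8/11.
The prior-weighted likelihoods are 1/3 · 1/5 = 1/15, 1/3 · 1/120 = 1/360, 1/3 · 8/11 = 8/33; summing to 247/792.
Dividing through by the total gives posterior P(bag A | data) = 0.21377, P(bag B | data) = 0.0089069, P(bag C | data) = 0.77733.
So P(black next | data) = Σ P(black next | H) P(H | data) = (2/3)(0.21377) + (1)(0.0089069) + (1/8)(0.77733) = 0.24858.

0.249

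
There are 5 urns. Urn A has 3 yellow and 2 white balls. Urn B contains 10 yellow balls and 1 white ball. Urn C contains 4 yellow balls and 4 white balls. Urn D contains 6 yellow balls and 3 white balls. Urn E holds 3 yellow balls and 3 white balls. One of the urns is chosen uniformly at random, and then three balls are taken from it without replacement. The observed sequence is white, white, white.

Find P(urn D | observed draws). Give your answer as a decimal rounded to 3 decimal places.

0.089

Compute the likelihood of the observed sequence for each case: P(data | urn A) = (2/5)(1/4)(0/3) = 0; P(data | urn B) = (1/11)(0/10) = 0; P(data | urn C) = (4/8)(3/7)(2/6) = 1/14; P(data | urn D) = (3/9)(2/8)(1/7) = 1/84; P(data | urn E) = (3/6)(2/5)(1/4) = 1/20.
The prior-weighted likelihoods are 1/5 · 0 = 0, 1/5 · 0 = 0, 1/5 · 1/14 = 1/70, 1/5 · 1/84 = 1/420, 1/5 · 1/20 = 1/100; with total 2/75.
So P(urn D | data) = (1/420) / (2/75) = 5/56.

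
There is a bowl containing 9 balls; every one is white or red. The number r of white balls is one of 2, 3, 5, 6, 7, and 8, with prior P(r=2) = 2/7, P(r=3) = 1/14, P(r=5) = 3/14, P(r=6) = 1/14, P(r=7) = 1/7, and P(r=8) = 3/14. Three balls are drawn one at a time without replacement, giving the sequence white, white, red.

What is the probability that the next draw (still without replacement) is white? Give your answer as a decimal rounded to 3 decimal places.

Under each hypothesis, the probability of the observed sequence is: P(data | r = 2) = (2/9)(1/8)(7/7) = 0.027778; P(data | r = 3) = (3/9)(2/8)(6/7) = 0.071429; P(data | r = 5) = (5/9)(4/8)(4/7) = 0.15873; P(data | r = 6) = (6/9)(5/8)(3/7) = 0.17857; P(data | r = 7) = (7/9)(6/8)(2/7) = 0.16667; P(data | r = 8) = (8/9)(7/8)(1/7) = 0.11111.
The prior-weighted likelihoods are 2/7 · 0.027778 = 0.0079365, 1/14 · 0.071429 = 0.005102, 3/14 · 0.15873 = 0.034014, 1/14 · 0.17857 = 0.012755, 1/7 · 0.16667 = 0.02381, 3/14 · 0.11111 = 0.02381; with total 0.10743.
Dividing through by the total gives posterior P(r = 2 | data) = 0.073879, P(r = 3 | data) = 0.047493, P(r = 5 | data) = 0.31662, P(r = 6 | data) = 0.11873, P(r = 7 | data) = 0.22164, P(r = 8 | data) = 0.22164.
Averaging over the posterior, P(white next | data) = (0)(0.073879) + (1/6)(0.047493) + (1/2)(0.31662) + (2/3)(0.11873) + (5/6)(0.22164) + (1)(0.22164) = 0.65172.

0.652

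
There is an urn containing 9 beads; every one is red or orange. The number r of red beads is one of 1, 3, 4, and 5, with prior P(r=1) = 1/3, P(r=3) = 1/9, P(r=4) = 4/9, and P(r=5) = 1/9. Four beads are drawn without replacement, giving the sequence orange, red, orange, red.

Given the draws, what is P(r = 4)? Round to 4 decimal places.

For each hypothesis, P(data | H) works out to: P(data | r = 1) = (8/9)(1/8)(7/7)(0/6) = 0; P(data | r = 3) = (6/9)(3/8)(5/7)(2/6) = 0.059524; P(data | r = 4) = (5/9)(4/8)(4/7)(3/6) = 0.079365; P(data | r = 5) = (4/9)(5/8)(3/7)(4/6) = 0.079365.
Weighting by the prior gives 1/3 · 0 = 0, 1/9 · 0.059524 = 0.0066138, 4/9 · 0.079365 = 0.035273, 1/9 · 0.079365 = 0.0088183; with total 0.050705.
Therefore the posterior P(r = 4 | data) = (0.035273) / (0.050705) = 0.69565.

0.6957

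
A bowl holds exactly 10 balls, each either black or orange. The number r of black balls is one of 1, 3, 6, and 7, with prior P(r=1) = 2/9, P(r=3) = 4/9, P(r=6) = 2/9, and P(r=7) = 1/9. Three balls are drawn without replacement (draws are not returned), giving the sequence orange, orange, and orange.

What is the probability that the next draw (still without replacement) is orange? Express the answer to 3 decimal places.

The likelihood of the observed sequence under each hypothesis: P(data | r = 1) = (9/10)(8/9)(7/8) = 0.7; P(data | r = 3) = (7/10)(6/9)(5/8) = 0.29167; P(data | r = 6) = (4/10)(3/9)(2/8) = 0.033333; P(data | r = 7) = (3/10)(2/9)(1/8) = 0.0083333.
The prior-weighted likelihoods are 2/9 · 0.7 = 0.15556, 4/9 · 0.29167 = 0.12963, 2/9 · 0.033333 = 0.0074074, 1/9 · 0.0083333 = 0.00092593; with total 0.29352.
Dividing through by the total gives posterior P(r = 1 | data) = 0.52997, P(r = 3 | data) = 0.44164, P(r = 6 | data) = 0.025237, P(r = 7 | data) = 0.0031546.
So P(orange next | data) = Σ P(orange next | H) P(H | data) = (6/7)(0.52997) + (4/7)(0.44164) + (1/7)(0.025237) + (0)(0.0031546) = 0.71023.

0.710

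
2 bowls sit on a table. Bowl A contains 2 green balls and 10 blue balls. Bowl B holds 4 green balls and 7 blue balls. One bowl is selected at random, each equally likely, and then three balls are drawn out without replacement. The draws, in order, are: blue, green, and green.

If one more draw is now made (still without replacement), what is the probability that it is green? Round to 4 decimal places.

0.2121

Under each hypothesis, the probability of the observed sequence is: P(data | bowl A) = (10/12)(2/11)(1/10) = 1/66; P(data | bowl B) = (7/11)(4/10)(3/9) = 14/165.
Weighting by the prior gives 1/2 · 1/66 = 1/132, 1/2 · 14/165 = 7/165; with total 1/20.
Dividing through by the total gives posterior P(bowl A | data) = 5/33, P(bowl B | data) = 28/33.
So P(green next | data) = Σ P(green next | H) P(H | data) = (0)(5/33) + (1/4)(28/33) = 7/33.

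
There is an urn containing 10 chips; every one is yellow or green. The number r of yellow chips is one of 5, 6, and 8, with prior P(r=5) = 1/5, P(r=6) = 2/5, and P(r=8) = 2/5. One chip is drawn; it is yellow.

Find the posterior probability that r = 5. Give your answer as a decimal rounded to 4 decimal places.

Compute the likelihood of this draw for each case: P(data | r = 5) = (5/10) = 1/2; P(data | r = 6) = (6/10) = 3/5; P(data | r = 8) = (8/10) = 4/5.
Multiplying each by its prior: 1/5 · 1/2 = 1/10, 2/5 · 3/5 = 6/25, 2/5 · 4/5 = 8/25; with total 33/50.
Hence P(r = 5 | data) = (1/10) / (33/50) = 5/33.

0.1515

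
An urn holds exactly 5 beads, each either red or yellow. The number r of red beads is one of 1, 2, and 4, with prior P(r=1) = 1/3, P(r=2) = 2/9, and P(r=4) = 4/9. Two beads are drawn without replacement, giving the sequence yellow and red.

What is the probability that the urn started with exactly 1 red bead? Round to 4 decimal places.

0.3000

The likelihood of the observed sequence under each hypothesis: P(data | r = 1) = (4/5)(1/4) = 1/5; P(data | r = 2) = (3/5)(2/4) = 3/10; P(data | r = 4) = (1/5)(4/4) = 1/5.
Weighting by the prior gives 1/3 · 1/5 = 1/15, 2/9 · 3/10 = 1/15, 4/9 · 1/5 = 4/45; summing to 2/9.
Therefore the posterior P(r = 1 | data) = (1/15) / (2/9) = 3/10.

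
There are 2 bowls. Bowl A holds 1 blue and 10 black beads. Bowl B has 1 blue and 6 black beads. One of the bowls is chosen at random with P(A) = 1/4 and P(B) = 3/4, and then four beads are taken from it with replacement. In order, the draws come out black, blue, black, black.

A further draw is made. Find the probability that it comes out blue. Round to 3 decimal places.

Compute the likelihood of the observed sequence for each case: P(data | bowl A) = (10/11)(1/11)(10/11)(10/11) = 0.068301; P(data | bowl B) = (6/7)(1/7)(6/7)(6/7) = 0.089963.
Weighting by the prior gives 1/4 · 0.068301 = 0.017075, 3/4 · 0.089963 = 0.067472; summing to 0.084547.
The posterior is then P(bowl A | data) = 0.20196, P(bowl B | data) = 0.79804.
Averaging over the posterior, P(blue next | data) = (1/11)(0.20196) + (1/7)(0.79804) = 0.13237.

0.132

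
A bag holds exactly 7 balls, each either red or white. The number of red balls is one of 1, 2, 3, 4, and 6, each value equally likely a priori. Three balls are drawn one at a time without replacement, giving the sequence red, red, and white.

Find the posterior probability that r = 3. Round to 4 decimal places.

For each hypothesis, P(data | H) works out to: P(data | r = 1) = (1/7)(0/6) = 0; P(data | r = 2) = (2/7)(1/6)(5/5) = 1/21; P(data | r = 3) = (3/7)(2/6)(4/5) = 4/35; P(data | r = 4) = (4/7)(3/6)(3/5) = 6/35; P(data | r = 6) = (6/7)(5/6)(1/5) = 1/7.
Weighting by the prior gives 1/5 · 0 = 0, 1/5 · 1/21 = 1/105, 1/5 · 4/35 = 4/175, 1/5 · 6/35 = 6/175, 1/5 · 1/7 = 1/35; with total 2/21.
Hence P(r = 3 | data) = (4/175) / (2/21) = 6/25.

0.2400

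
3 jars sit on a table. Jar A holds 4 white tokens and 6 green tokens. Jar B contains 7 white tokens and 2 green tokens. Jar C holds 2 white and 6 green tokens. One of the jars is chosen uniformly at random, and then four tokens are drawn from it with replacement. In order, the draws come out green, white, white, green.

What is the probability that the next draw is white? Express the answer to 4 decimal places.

For each hypothesis, P(data | H) works out to: P(data | jar A) = (6/10)(4/10)(4/10)(6/10) = 0.0576; P(data | jar B) = (2/9)(7/9)(7/9)(2/9) = 0.029873; P(data | jar C) = (6/8)(2/8)(2/8)(6/8) = 0.035156.
The prior-weighted likelihoods are 1/3 · 0.0576 = 0.0192, 1/3 · 0.029873 = 0.0099578, 1/3 · 0.035156 = 0.011719; these sum to 0.040877.
Normalising, the posterior is P(jar A | data) = 0.46971, P(jar B | data) = 0.24361, P(jar C | data) = 0.28669.
The predictive probability is P(white next | data) = (2/5)(0.46971) + (7/9)(0.24361) + (1/4)(0.28669) = 0.44903.

0.4490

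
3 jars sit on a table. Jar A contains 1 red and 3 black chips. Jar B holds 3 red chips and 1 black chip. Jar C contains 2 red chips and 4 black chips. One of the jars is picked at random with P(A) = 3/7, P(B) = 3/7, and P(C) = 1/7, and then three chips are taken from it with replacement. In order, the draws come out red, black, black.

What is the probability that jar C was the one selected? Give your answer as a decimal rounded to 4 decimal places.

The likelihood of the observed sequence under each hypothesis: P(data | jar A) = (1/4)(3/4)(3/4) = 0.14062; P(data | jar B) = (3/4)(1/4)(1/4) = 0.046875; P(data | jar C) = (2/6)(4/6)(4/6) = 0.14815.
The prior-weighted likelihoods are 3/7 · 0.14062 = 0.060268, 3/7 · 0.046875 = 0.020089, 1/7 · 0.14815 = 0.021164; these sum to 0.10152.
Therefore the posterior P(jar C | data) = (0.021164) / (0.10152) = 0.20847.

0.2085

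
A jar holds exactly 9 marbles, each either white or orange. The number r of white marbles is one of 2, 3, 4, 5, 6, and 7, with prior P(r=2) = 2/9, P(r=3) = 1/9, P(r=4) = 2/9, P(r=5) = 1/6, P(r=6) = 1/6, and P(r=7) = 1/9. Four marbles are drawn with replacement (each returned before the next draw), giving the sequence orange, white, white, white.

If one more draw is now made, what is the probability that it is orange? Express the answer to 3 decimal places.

The likelihood of the observed sequence under each hypothesis: P(data | r = 2) = (7/9)(2/9)(2/9)(2/9) = 0.0085353; P(data | r = 3) = (6/9)(3/9)(3/9)(3/9) = 0.024691; P(data | r = 4) = (5/9)(4/9)(4/9)(4/9) = 0.048773; P(data | r = 5) = (4/9)(5/9)(5/9)(5/9) = 0.076208; P(data | r = 6) = (3/9)(6/9)(6/9)(6/9) = 0.098765; P(data | r = 7) = (2/9)(7/9)(7/9)(7/9) = 0.10456.
Weighting by the prior gives 2/9 · 0.0085353 = 0.0018967, 1/9 · 0.024691 = 0.0027435, 2/9 · 0.048773 = 0.010838, 1/6 · 0.076208 = 0.012701, 1/6 · 0.098765 = 0.016461, 1/9 · 0.10456 = 0.011617; these sum to 0.056258.
Normalising, the posterior is P(r = 2 | data) = 0.033715, P(r = 3 | data) = 0.048766, P(r = 4 | data) = 0.19266, P(r = 5 | data) = 0.22577, P(r = 6 | data) = 0.29259, P(r = 7 | data) = 0.2065.
The predictive probability is P(orange next | data) = (7/9)(0.033715) + (2/3)(0.048766) + (5/9)(0.19266) + (4/9)(0.22577) + (1/3)(0.29259) + (2/9)(0.2065) = 0.40953.

0.410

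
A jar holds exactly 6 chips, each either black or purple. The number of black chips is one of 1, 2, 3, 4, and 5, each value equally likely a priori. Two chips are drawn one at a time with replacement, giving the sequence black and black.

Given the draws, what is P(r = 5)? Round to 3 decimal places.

Compute the likelihood of the observed sequence for each case: P(data | r = 1) = (1/6)(1/6) = 1/36; P(data | r = 2) = (2/6)(2/6) = 1/9; P(data | r = 3) = (3/6)(3/6) = 1/4; P(data | r = 4) = (4/6)(4/6) = 4/9; P(data | r = 5) = (5/6)(5/6) = 25/36.
Weighting by the prior gives 1/5 · 1/36 = 1/180, 1/5 · 1/9 = 1/45, 1/5 · 1/4 = 1/20, 1/5 · 4/9 = 4/45, 1/5 · 25/36 = 5/36; summing to 11/36.
So P(r = 5 | data) = (5/36) / (11/36) = 5/11.

0.455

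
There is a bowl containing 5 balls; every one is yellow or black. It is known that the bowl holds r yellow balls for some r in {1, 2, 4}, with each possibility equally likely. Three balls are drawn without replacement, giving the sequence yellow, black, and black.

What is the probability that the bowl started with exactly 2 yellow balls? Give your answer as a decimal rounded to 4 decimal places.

For each hypothesis, P(data | H) works out to: P(data | r = 1) = (1/5)(4/4)(3/3) = 1/5; P(data | r = 2) = (2/5)(3/4)(2/3) = 1/5; P(data | r = 4) = (4/5)(1/4)(0/3) = 0.
Multiplying each by its prior: 1/3 · 1/5 = 1/15, 1/3 · 1/5 = 1/15, 1/3 · 0 = 0; with total 2/15.
Hence P(r = 2 | data) = (1/15) / (2/15) = 1/2.

0.5000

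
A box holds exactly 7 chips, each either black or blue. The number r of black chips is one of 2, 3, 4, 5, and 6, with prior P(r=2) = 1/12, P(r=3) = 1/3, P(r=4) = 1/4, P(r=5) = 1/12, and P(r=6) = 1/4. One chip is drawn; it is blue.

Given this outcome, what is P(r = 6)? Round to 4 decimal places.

The likelihood of this draw under each hypothesis: P(data | r = 2) = (5/7) = 5/7; P(data | r = 3) = (4/7) = 4/7; P(data | r = 4) = (3/7) = 3/7; P(data | r = 5) = (2/7) = 2/7; P(data | r = 6) = (1/7) = 1/7.
Multiplying each by its prior: 1/12 · 5/7 = 5/84, 1/3 · 4/7 = 4/21, 1/4 · 3/7 = 3/28, 1/12 · 2/7 = 1/42, 1/4 · 1/7 = 1/28; these sum to 5/12.
Hence P(r = 6 | data) = (1/28) / (5/12) = 3/35.

0.0857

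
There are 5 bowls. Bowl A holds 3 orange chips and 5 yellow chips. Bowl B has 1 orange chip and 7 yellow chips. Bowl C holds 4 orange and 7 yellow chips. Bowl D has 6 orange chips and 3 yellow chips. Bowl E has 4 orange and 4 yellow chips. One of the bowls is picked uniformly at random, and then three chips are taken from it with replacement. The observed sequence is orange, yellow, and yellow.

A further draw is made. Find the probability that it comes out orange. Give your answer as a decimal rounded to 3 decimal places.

0.395

For each hypothesis, P(data | H) works out to: P(data | bowl A) = (3/8)(5/8)(5/8) = 0.14648; P(data | bowl B) = (1/8)(7/8)(7/8) = 0.095703; P(data | bowl C) = (4/11)(7/11)(7/11) = 0.14726; P(data | bowl D) = (6/9)(3/9)(3/9) = 0.074074; P(data | bowl E) = (4/8)(4/8)(4/8) = 0.125.
The prior-weighted likelihoods are 1/5 · 0.14648 = 0.029297, 1/5 · 0.095703 = 0.019141, 1/5 · 0.14726 = 0.029452, 1/5 · 0.074074 = 0.014815, 1/5 · 0.125 = 0.025; summing to 0.1177.
Dividing through by the total gives posterior P(bowl A | data) = 0.2489, P(bowl B | data) = 0.16262, P(bowl C | data) = 0.25022, P(bowl D | data) = 0.12587, P(bowl E | data) = 0.2124.
So P(orange next | data) = Σ P(orange next | H) P(H | data) = (3/8)(0.2489) + (1/8)(0.16262) + (4/11)(0.25022) + (2/3)(0.12587) + (1/2)(0.2124) = 0.39476.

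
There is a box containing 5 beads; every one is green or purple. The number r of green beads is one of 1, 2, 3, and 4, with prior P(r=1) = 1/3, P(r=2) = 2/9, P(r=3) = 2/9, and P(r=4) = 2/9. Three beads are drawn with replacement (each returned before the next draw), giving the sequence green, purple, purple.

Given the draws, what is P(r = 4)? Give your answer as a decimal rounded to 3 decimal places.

0.069

The likelihood of the observed sequence under each hypothesis: P(data | r = 1) = (1/5)(4/5)(4/5) = 0.128; P(data | r = 2) = (2/5)(3/5)(3/5) = 0.144; P(data | r = 3) = (3/5)(2/5)(2/5) = 0.096; P(data | r = 4) = (4/5)(1/5)(1/5) = 0.032.
The prior-weighted likelihoods are 1/3 · 0.128 = 0.042667, 2/9 · 0.144 = 0.032, 2/9 · 0.096 = 0.021333, 2/9 · 0.032 = 0.0071111; with total 0.10311.
Hence P(r = 4 | data) = (0.0071111) / (0.10311) = 0.068966.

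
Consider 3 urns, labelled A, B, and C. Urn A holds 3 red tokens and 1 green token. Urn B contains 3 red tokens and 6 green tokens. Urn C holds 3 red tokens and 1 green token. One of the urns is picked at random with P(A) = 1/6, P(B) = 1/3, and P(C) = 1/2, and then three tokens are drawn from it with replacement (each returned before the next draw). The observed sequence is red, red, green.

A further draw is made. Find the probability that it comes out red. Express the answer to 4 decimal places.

0.6631

Under each hypothesis, the probability of the observed sequence is: P(data | urn A) = (3/4)(3/4)(1/4) = 0.14062; P(data | urn B) = (3/9)(3/9)(6/9) = 0.074074; P(data | urn C) = (3/4)(3/4)(1/4) = 0.14062.
Weighting by the prior gives 1/6 · 0.14062 = 0.023438, 1/3 · 0.074074 = 0.024691, 1/2 · 0.14062 = 0.070312; with total 0.11844.
Dividing through by the total gives posterior P(urn A | data) = 0.19788, P(urn B | data) = 0.20847, P(urn C | data) = 0.59365.
So P(red next | data) = Σ P(red next | H) P(H | data) = (3/4)(0.19788) + (1/3)(0.20847) + (3/4)(0.59365) = 0.66314.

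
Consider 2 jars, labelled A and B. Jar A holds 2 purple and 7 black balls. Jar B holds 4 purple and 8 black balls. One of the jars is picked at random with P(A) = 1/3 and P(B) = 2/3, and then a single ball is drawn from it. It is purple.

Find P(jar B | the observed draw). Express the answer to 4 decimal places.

Compute the likelihood of this draw for each case: P(data | jar A) = (2/9) = 2/9; P(data | jar B) = (4/12) = 1/3.
Weighting by the prior gives 1/3 · 2/9 = 2/27, 2/3 · 1/3 = 2/9; with total 8/27.
By Bayes' rule, P(jar B | data) = (2/9) / (8/27) = 3/4.

0.7500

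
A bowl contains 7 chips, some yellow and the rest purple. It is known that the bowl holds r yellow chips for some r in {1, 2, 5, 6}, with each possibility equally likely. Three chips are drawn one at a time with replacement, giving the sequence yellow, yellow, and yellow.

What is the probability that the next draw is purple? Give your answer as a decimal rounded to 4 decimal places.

0.2090

The likelihood of the observed sequence under each hypothesis: P(data | r = 1) = (1/7)(1/7)(1/7) = 0.0029155; P(data | r = 2) = (2/7)(2/7)(2/7) = 0.023324; P(data | r = 5) = (5/7)(5/7)(5/7) = 0.36443; P(data | r = 6) = (6/7)(6/7)(6/7) = 0.62974.
Multiplying each by its prior: 1/4 · 0.0029155 = 0.00072886, 1/4 · 0.023324 = 0.0058309, 1/4 · 0.36443 = 0.091108, 1/4 · 0.62974 = 0.15743; these sum to 0.2551.
Dividing through by the total gives posterior P(r = 1 | data) = 0.0028571, P(r = 2 | data) = 0.022857, P(r = 5 | data) = 0.35714, P(r = 6 | data) = 0.61714.
The predictive probability is P(purple next | data) = (6/7)(0.0028571) + (5/7)(0.022857) + (2/7)(0.35714) + (1/7)(0.61714) = 0.20898.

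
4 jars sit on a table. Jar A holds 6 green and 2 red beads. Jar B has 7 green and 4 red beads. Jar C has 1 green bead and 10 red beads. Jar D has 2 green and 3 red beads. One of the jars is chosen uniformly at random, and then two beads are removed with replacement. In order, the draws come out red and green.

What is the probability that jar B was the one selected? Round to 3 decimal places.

0.312

The likelihood of the observed sequence under each hypothesis: P(data | jar A) = (2/8)(6/8) = 0.1875; P(data | jar B) = (4/11)(7/11) = 0.2314; P(data | jar C) = (10/11)(1/11) = 0.082645; P(data | jar D) = (3/5)(2/5) = 0.24.
Multiplying each by its prior: 1/4 · 0.1875 = 0.046875, 1/4 · 0.2314 = 0.057851, 1/4 · 0.082645 = 0.020661, 1/4 · 0.24 = 0.06; these sum to 0.18539.
Therefore the posterior P(jar B | data) = (0.057851) / (0.18539) = 0.31206.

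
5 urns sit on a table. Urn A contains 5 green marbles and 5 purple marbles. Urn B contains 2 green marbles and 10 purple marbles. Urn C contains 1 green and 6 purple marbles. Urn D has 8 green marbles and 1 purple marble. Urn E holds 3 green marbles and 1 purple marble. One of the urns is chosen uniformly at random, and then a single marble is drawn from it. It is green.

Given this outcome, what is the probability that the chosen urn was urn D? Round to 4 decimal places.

0.3630

The likelihood of this draw under each hypothesis: P(data | urn A) = (5/10) = 0.5; P(data | urn B) = (2/12) = 0.16667; P(data | urn C) = (1/7) = 0.14286; P(data | urn D) = (8/9) = 0.88889; P(data | urn E) = (3/4) = 0.75.
Weighting by the prior gives 1/5 · 0.5 = 0.1, 1/5 · 0.16667 = 0.033333, 1/5 · 0.14286 = 0.028571, 1/5 · 0.88889 = 0.17778, 1/5 · 0.75 = 0.15; summing to 0.48968.
Therefore the posterior P(urn D | data) = (0.17778) / (0.48968) = 0.36305.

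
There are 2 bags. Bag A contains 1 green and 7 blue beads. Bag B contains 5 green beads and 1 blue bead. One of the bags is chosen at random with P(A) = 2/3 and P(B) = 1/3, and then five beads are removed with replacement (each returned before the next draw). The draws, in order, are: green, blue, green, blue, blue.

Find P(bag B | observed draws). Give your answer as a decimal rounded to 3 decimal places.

0.133

Compute the likelihood of the observed sequence for each case: P(data | bag A) = (1/8)(7/8)(1/8)(7/8)(7/8) = 0.010468; P(data | bag B) = (5/6)(1/6)(5/6)(1/6)(1/6) = 0.003215.
Weighting by the prior gives 2/3 · 0.010468 = 0.0069784, 1/3 · 0.003215 = 0.0010717; summing to 0.00805.
Therefore the posterior P(bag B | data) = (0.0010717) / (0.00805) = 0.13313.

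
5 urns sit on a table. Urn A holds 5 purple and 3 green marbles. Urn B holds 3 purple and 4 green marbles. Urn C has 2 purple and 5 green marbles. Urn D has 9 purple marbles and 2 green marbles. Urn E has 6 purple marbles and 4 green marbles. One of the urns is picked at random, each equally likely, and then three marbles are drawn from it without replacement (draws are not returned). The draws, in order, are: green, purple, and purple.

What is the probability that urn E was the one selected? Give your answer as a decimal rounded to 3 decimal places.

0.255

For each hypothesis, P(data | H) works out to: P(data | urn A) = (3/8)(5/7)(4/6) = 0.17857; P(data | urn B) = (4/7)(3/6)(2/5) = 0.11429; P(data | urn C) = (5/7)(2/6)(1/5) = 0.047619; P(data | urn D) = (2/11)(9/10)(8/9) = 0.14545; P(data | urn E) = (4/10)(6/9)(5/8) = 0.16667.
Weighting by the prior gives 1/5 · 0.17857 = 0.035714, 1/5 · 0.11429 = 0.022857, 1/5 · 0.047619 = 0.0095238, 1/5 · 0.14545 = 0.029091, 1/5 · 0.16667 = 0.033333; summing to 0.13052.
So P(urn E | data) = (0.033333) / (0.13052) = 0.25539.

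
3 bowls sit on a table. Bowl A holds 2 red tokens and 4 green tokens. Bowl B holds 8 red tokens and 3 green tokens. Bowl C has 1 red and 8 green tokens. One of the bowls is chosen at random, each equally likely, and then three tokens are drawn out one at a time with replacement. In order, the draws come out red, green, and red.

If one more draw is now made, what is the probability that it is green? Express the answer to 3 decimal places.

0.429

Compute the likelihood of the observed sequence for each case: P(data | bowl A) = (2/6)(4/6)(2/6) = 0.074074; P(data | bowl B) = (8/11)(3/11)(8/11) = 0.14425; P(data | bowl C) = (1/9)(8/9)(1/9) = 0.010974.
Weighting by the prior gives 1/3 · 0.074074 = 0.024691, 1/3 · 0.14425 = 0.048084, 1/3 · 0.010974 = 0.003658; these sum to 0.076433.
Normalising, the posterior is P(bowl A | data) = 0.32304, P(bowl B | data) = 0.6291, P(bowl C | data) = 0.047858.
Averaging over the posterior, P(green next | data) = (2/3)(0.32304) + (3/11)(0.6291) + (8/9)(0.047858) = 0.42948.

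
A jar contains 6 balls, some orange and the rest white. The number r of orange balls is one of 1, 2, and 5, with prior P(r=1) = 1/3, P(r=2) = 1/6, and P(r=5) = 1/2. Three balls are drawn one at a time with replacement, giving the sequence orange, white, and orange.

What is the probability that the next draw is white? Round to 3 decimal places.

For each hypothesis, P(data | H) works out to: P(data | r = 1) = (1/6)(5/6)(1/6) = 0.023148; P(data | r = 2) = (2/6)(4/6)(2/6) = 0.074074; P(data | r = 5) = (5/6)(1/6)(5/6) = 0.11574.
Weighting by the prior gives 1/3 · 0.023148 = 0.007716, 1/6 · 0.074074 = 0.012346, 1/2 · 0.11574 = 0.05787; these sum to 0.077932.
Dividing through by the total gives posterior P(r = 1 | data) = 0.09901, P(r = 2 | data) = 0.15842, P(r = 5 | data) = 0.74257.
So P(white next | data) = Σ P(white next | H) P(H | data) = (5/6)(0.09901) + (2/3)(0.15842) + (1/6)(0.74257) = 0.31188.

0.312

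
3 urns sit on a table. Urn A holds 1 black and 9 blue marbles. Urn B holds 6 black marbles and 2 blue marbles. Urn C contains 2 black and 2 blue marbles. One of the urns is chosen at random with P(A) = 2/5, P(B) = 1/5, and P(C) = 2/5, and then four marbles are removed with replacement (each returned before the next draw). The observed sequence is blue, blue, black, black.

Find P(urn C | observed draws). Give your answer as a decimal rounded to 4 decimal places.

0.7088

For each hypothesis, P(data | H) works out to: P(data | urn A) = (9/10)(9/10)(1/10)(1/10) = 0.0081; P(data | urn B) = (2/8)(2/8)(6/8)(6/8) = 0.035156; P(data | urn C) = (2/4)(2/4)(2/4)(2/4) = 0.0625.
Weighting by the prior gives 2/5 · 0.0081 = 0.00324, 1/5 · 0.035156 = 0.0070313, 2/5 · 0.0625 = 0.025; summing to 0.035271.
So P(urn C | data) = (0.025) / (0.035271) = 0.70879.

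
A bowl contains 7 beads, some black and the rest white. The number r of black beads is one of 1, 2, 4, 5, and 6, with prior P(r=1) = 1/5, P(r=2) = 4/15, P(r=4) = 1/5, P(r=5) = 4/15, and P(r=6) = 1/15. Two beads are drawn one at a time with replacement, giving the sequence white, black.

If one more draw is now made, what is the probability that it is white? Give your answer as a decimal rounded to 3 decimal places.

The likelihood of the observed sequence under each hypothesis: P(data | r = 1) = (6/7)(1/7) = 6/49; P(data | r = 2) = (5/7)(2/7) = 10/49; P(data | r = 4) = (3/7)(4/7) = 12/49; P(data | r = 5) = (2/7)(5/7) = 10/49; P(data | r = 6) = (1/7)(6/7) = 6/49.
The prior-weighted likelihoods are 1/5 · 6/49 = 6/245, 4/15 · 10/49 = 8/147, 1/5 · 12/49 = 12/245, 4/15 · 10/49 = 8/147, 1/15 · 6/49 = 2/245; these sum to 4/21.
Normalising, the posterior is P(r = 1 | data) = 9/70, P(r = 2 | data) = 2/7, P(r = 4 | data) = 9/35, P(r = 5 | data) = 2/7, P(r = 6 | data) = 3/70.
So P(white next | data) = Σ P(white next | H) P(H | data) = (6/7)(9/70) + (5/7)(2/7) + (3/7)(9/35) + (2/7)(2/7) + (1/7)(3/70) = 251/490.

0.512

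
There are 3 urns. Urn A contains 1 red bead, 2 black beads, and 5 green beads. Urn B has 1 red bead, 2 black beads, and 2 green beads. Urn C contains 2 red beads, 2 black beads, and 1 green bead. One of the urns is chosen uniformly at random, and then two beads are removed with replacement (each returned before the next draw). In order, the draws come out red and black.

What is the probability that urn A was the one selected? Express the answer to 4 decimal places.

0.1152

Under each hypothesis, the probability of the observed sequence is: P(data | urn A) = (1/8)(2/8) = 0.03125; P(data | urn B) = (1/5)(2/5) = 0.08; P(data | urn C) = (2/5)(2/5) = 0.16.
Multiplying each by its prior: 1/3 · 0.03125 = 0.010417, 1/3 · 0.08 = 0.026667, 1/3 · 0.16 = 0.053333; with total 0.090417.
Therefore the posterior P(urn A | data) = (0.010417) / (0.090417) = 0.11521.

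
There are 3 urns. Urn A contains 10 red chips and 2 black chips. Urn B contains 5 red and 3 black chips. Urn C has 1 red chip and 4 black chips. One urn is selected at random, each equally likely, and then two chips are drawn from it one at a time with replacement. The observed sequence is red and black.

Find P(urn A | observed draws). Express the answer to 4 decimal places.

0.2605

For each hypothesis, P(data | H) works out to: P(data | urn A) = (10/12)(2/12) = 0.13889; P(data | urn B) = (5/8)(3/8) = 0.23438; P(data | urn C) = (1/5)(4/5) = 0.16.
Weighting by the prior gives 1/3 · 0.13889 = 0.046296, 1/3 · 0.23438 = 0.078125, 1/3 · 0.16 = 0.053333; summing to 0.17775.
Hence P(urn A | data) = (0.046296) / (0.17775) = 0.26045.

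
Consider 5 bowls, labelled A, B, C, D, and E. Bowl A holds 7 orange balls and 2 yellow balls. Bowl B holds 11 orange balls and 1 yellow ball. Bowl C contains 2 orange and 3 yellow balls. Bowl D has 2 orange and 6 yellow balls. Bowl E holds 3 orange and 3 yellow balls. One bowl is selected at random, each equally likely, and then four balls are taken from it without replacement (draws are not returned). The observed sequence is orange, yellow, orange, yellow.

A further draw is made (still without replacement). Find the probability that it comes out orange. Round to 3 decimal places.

0.295

Under each hypothesis, the probability of the observed sequence is: P(data | bowl A) = (7/9)(2/8)(6/7)(1/6) = 0.027778; P(data | bowl B) = (11/12)(1/11)(10/10)(0/9) = 0; P(data | bowl C) = (2/5)(3/4)(1/3)(2/2) = 0.1; P(data | bowl D) = (2/8)(6/7)(1/6)(5/5) = 0.035714; P(data | bowl E) = (3/6)(3/5)(2/4)(2/3) = 0.1.
Weighting by the prior gives 1/5 · 0.027778 = 0.0055556, 1/5 · 0 = 0, 1/5 · 0.1 = 0.02, 1/5 · 0.035714 = 0.0071429, 1/5 · 0.1 = 0.02; summing to 0.052698.
Dividing through by the total gives posterior P(bowl A | data) = 0.10542, P(bowl B | data) = 0, P(bowl C | data) = 0.37952, P(bowl D | data) = 0.13554, P(bowl E | data) = 0.37952.
So P(orange next | data) = Σ P(orange next | H) P(H | data) = (1)(0.10542) + (0)(0.37952) + (0)(0.13554) + (1/2)(0.37952) = 0.29518.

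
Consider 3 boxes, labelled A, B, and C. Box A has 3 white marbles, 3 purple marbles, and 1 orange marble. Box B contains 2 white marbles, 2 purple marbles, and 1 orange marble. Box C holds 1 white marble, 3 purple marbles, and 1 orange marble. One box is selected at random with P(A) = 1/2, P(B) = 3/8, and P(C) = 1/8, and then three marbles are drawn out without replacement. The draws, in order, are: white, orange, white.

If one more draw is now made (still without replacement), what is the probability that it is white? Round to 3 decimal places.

0.133

The likelihood of the observed sequence under each hypothesis: P(data | box A) = (3/7)(1/6)(2/5) = 1/35; P(data | box B) = (2/5)(1/4)(1/3) = 1/30; P(data | box C) = (1/5)(1/4)(0/3) = 0.
Multiplying each by its prior: 1/2 · 1/35 = 1/70, 3/8 · 1/30 = 1/80, 1/8 · 0 = 0; summing to 3/112.
Dividing through by the total gives posterior P(box A | data) = 8/15, P(box B | data) = 7/15, P(box C | data) = 0.
So P(white next | data) = Σ P(white next | H) P(H | data) = (1/4)(8/15) + (0)(7/15) = 2/15.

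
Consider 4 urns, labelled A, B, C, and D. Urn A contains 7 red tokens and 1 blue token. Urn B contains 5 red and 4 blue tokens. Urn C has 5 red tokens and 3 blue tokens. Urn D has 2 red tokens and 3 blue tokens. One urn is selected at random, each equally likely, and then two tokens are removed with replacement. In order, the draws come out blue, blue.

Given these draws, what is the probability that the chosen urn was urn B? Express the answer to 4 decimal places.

0.2767

For each hypothesis, P(data | H) works out to: P(data | urn A) = (1/8)(1/8) = 0.015625; P(data | urn B) = (4/9)(4/9) = 0.19753; P(data | urn C) = (3/8)(3/8) = 0.14062; P(data | urn D) = (3/5)(3/5) = 0.36.
Weighting by the prior gives 1/4 · 0.015625 = 0.0039062, 1/4 · 0.19753 = 0.049383, 1/4 · 0.14062 = 0.035156, 1/4 · 0.36 = 0.09; these sum to 0.17845.
So P(urn B | data) = (0.049383) / (0.17845) = 0.27674.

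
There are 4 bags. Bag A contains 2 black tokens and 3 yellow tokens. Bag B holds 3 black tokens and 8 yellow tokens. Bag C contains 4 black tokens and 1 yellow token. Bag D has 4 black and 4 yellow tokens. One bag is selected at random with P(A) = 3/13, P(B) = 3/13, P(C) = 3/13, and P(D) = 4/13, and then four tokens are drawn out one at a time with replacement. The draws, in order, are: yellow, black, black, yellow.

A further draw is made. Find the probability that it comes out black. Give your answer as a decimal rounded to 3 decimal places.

Compute the likelihood of the observed sequence for each case: P(data | bag A) = (3/5)(2/5)(2/5)(3/5) = 0.0576; P(data | bag B) = (8/11)(3/11)(3/11)(8/11) = 0.039342; P(data | bag C) = (1/5)(4/5)(4/5)(1/5) = 0.0256; P(data | bag D) = (4/8)(4/8)(4/8)(4/8) = 0.0625.
Multiplying each by its prior: 3/13 · 0.0576 = 0.013292, 3/13 · 0.039342 = 0.0090788, 3/13 · 0.0256 = 0.0059077, 4/13 · 0.0625 = 0.019231; summing to 0.04751.
The posterior is then P(bag A | data) = 0.27978, P(bag B | data) = 0.19109, P(bag C | data) = 0.12435, P(bag D | data) = 0.40478.
Averaging over the posterior, P(black next | data) = (2/5)(0.27978) + (3/11)(0.19109) + (4/5)(0.12435) + (1/2)(0.40478) = 0.4659.

0.466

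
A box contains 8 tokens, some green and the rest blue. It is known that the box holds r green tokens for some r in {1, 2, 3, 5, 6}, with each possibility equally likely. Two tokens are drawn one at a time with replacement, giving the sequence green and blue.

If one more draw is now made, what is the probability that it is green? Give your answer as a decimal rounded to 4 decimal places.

For each hypothesis, P(data | H) works out to: P(data | r = 1) = (1/8)(7/8) = 7/64; P(data | r = 2) = (2/8)(6/8) = 3/16; P(data | r = 3) = (3/8)(5/8) = 15/64; P(data | r = 5) = (5/8)(3/8) = 15/64; P(data | r = 6) = (6/8)(2/8) = 3/16.
Weighting by the prior gives 1/5 · 7/64 = 7/320, 1/5 · 3/16 = 3/80, 1/5 · 15/64 = 3/64, 1/5 · 15/64 = 3/64, 1/5 · 3/16 = 3/80; these sum to 61/320.
Normalising, the posterior is P(r = 1 | data) = 7/61, P(r = 2 | data) = 12/61, P(r = 3 | data) = 15/61, P(r = 5 | data) = 15/61, P(r = 6 | data) = 12/61.
The predictive probability is P(green next | data) = (1/8)(7/61) + (1/4)(12/61) + (3/8)(15/61) + (5/8)(15/61) + (3/4)(12/61) = 223/488.

0.4570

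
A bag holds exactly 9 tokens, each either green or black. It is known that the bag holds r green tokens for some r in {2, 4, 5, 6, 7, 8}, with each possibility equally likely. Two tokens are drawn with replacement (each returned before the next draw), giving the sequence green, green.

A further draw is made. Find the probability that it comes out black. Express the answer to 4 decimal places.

Compute the likelihood of the observed sequence for each case: P(data | r = 2) = (2/9)(2/9) = 4/81; P(data | r = 4) = (4/9)(4/9) = 16/81; P(data | r = 5) = (5/9)(5/9) = 25/81; P(data | r = 6) = (6/9)(6/9) = 4/9; P(data | r = 7) = (7/9)(7/9) = 49/81; P(data | r = 8) = (8/9)(8/9) = 64/81.
The prior-weighted likelihoods are 1/6 · 4/81 = 2/243, 1/6 · 16/81 = 8/243, 1/6 · 25/81 = 25/486, 1/6 · 4/9 = 2/27, 1/6 · 49/81 = 49/486, 1/6 · 64/81 = 32/243; summing to 97/243.
The posterior is then P(r = 2 | data) = 2/97, P(r = 4 | data) = 8/97, P(r = 5 | data) = 25/194, P(r = 6 | data) = 18/97, P(r = 7 | data) = 49/194, P(r = 8 | data) = 32/97.
The predictive probability is P(black next | data) = (7/9)(2/97) + (5/9)(8/97) + (4/9)(25/194) + (1/3)(18/97) + (2/9)(49/194) + (1/9)(32/97) = 239/873.

0.2738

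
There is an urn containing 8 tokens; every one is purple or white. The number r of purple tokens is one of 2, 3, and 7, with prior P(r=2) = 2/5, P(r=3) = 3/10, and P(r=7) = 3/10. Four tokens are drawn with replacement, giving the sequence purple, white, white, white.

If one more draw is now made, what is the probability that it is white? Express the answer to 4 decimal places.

Under each hypothesis, the probability of the observed sequence is: P(data | r = 2) = (2/8)(6/8)(6/8)(6/8) = 0.10547; P(data | r = 3) = (3/8)(5/8)(5/8)(5/8) = 0.091553; P(data | r = 7) = (7/8)(1/8)(1/8)(1/8) = 0.001709.
The prior-weighted likelihoods are 2/5 · 0.10547 = 0.042188, 3/10 · 0.091553 = 0.027466, 3/10 · 0.001709 = 0.0005127; these sum to 0.070166.
Dividing through by the total gives posterior P(r = 2 | data) = 0.60125, P(r = 3 | data) = 0.39144, P(r = 7 | data) = 0.0073069.
Averaging over the posterior, P(white next | data) = (3/4)(0.60125) + (5/8)(0.39144) + (1/8)(0.0073069) = 0.6965.

0.6965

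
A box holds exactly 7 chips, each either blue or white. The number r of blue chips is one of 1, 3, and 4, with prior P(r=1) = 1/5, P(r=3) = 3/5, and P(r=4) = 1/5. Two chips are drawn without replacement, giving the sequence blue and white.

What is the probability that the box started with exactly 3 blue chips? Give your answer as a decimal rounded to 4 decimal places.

0.6667

Under each hypothesis, the probability of the observed sequence is: P(data | r = 1) = (1/7)(6/6) = 1/7; P(data | r = 3) = (3/7)(4/6) = 2/7; P(data | r = 4) = (4/7)(3/6) = 2/7.
Multiplying each by its prior: 1/5 · 1/7 = 1/35, 3/5 · 2/7 = 6/35, 1/5 · 2/7 = 2/35; these sum to 9/35.
Therefore the posterior P(r = 3 | data) = (6/35) / (9/35) = 2/3.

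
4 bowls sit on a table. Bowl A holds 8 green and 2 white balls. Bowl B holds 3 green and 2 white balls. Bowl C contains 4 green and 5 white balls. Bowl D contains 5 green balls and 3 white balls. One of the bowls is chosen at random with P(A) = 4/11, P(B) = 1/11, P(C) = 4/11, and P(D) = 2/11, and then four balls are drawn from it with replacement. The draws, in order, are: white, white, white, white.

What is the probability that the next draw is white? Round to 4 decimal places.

0.5260

The likelihood of the observed sequence under each hypothesis: P(data | bowl A) = (2/10)(2/10)(2/10)(2/10) = 0.0016; P(data | bowl B) = (2/5)(2/5)(2/5)(2/5) = 0.0256; P(data | bowl C) = (5/9)(5/9)(5/9)(5/9) = 0.09526; P(data | bowl D) = (3/8)(3/8)(3/8)(3/8) = 0.019775.
Multiplying each by its prior: 4/11 · 0.0016 = 0.00058182, 1/11 · 0.0256 = 0.0023273, 4/11 · 0.09526 = 0.03464, 2/11 · 0.019775 = 0.0035955; summing to 0.041145.
The posterior is then P(bowl A | data) = 0.014141, P(bowl B | data) = 0.056563, P(bowl C | data) = 0.84191, P(bowl D | data) = 0.087388.
So P(white next | data) = Σ P(white next | H) P(H | data) = (1/5)(0.014141) + (2/5)(0.056563) + (5/9)(0.84191) + (3/8)(0.087388) = 0.52595.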